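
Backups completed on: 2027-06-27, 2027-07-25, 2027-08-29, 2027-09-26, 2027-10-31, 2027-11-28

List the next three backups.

These are Sundays with 28, 35, 28, 35, 28-day gaps.
Each is the final Sunday of its month — 2027-08-29 is past the 28th, so '4th Sunday' doesn't fit.
December 2027 ends with Sunday 2027-12-26.
Last Sunday of January 2028: 2028-01-30.
February 2028 ends with Sunday 2028-02-27.

2027-12-26, 2028-01-30, 2028-02-27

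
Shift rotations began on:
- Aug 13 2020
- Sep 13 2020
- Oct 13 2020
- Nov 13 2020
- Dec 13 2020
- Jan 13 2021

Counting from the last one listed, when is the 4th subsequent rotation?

May 13 2021

Each date is the 13th; the gaps (31, 30, 31, 30, 31) track the month lengths.
The rule is the 13th of each month.
Next: February 2021 → Feb 13 2021.
March 2021: Mar 13 2021.
Next: April 2021 → Apr 13 2021.
Next: May 2021 → May 13 2021.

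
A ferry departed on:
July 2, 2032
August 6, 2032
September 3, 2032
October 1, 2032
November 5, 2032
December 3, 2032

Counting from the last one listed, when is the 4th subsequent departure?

April 1, 2033

Gaps: 35, 28, 28, 35, 28 days — a mix of 28 and 35. Every date is a Friday.
Each is the 1st Friday of its month.
1st Friday of January 2033: January 7, 2033.
February 2033 — 1st Friday is February 4, 2033.
March 2033 — 1st Friday is March 4, 2033.
1st Friday of April 2033: April 1, 2033.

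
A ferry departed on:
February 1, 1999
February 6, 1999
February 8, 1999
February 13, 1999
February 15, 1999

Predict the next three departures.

The gap pattern 5, 2, 5, 2 repeats every 2 events.
These are the Mondays and Saturdays of each week.
The following Saturday is February 20, 1999.
Next Monday: February 22, 1999.
The following Saturday is February 27, 1999.

February 20, 1999; February 22, 1999; February 27, 1999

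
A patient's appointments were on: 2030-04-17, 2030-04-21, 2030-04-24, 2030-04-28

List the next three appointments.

2030-05-01, 2030-05-05, 2030-05-08

The gap pattern 4, 3, 4 repeats every 2 events.
These are the Wednesdays and Sundays of each week.
Next Wednesday: 2030-05-01.
Next Sunday: 2030-05-05.
Next Wednesday: 2030-05-08.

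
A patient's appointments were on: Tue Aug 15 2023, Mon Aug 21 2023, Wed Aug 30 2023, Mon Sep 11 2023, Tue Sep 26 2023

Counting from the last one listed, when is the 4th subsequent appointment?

Gaps: 6, 9, 12, 15 days — each gap is 3 larger than the previous one.
Next gap: 18 days. Tue Sep 26 2023 + 18 days = Sat Oct 14 2023.
Next gap: 21 days. Sat Oct 14 2023 + 21 days = Sat Nov 4 2023.
Next gap: 24 days. Sat Nov 4 2023 + 24 days = Tue Nov 28 2023.
Next gap: 27 days. Tue Nov 28 2023 + 27 days = Mon Dec 25 2023.

Mon Dec 25 2023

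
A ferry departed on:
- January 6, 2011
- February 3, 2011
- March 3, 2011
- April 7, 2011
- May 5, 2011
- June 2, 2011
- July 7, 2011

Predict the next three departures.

These are Thursdays at 28- or 35-day spacing (28, 28, 35, 28, 28, 35).
The pattern: 1st Thursday of the month.
August 2011 — 1st Thursday is August 4, 2011.
1st Thursday of September 2011: September 1, 2011.
October 2011 — 1st Thursday is October 6, 2011.

August 4, 2011; September 1, 2011; October 6, 2011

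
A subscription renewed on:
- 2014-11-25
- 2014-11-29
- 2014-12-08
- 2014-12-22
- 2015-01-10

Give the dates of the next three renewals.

2015-02-03, 2015-03-04, 2015-04-07

Intervals are 4, 9, 14, 19 days — an arithmetic progression with common difference 5.
Next gap: 24 days. 2015-01-10 + 24 days = 2015-02-03.
Next gap: 29 days. 2015-02-03 + 29 days = 2015-03-04.
Next gap: 34 days. 2015-03-04 + 34 days = 2015-04-07.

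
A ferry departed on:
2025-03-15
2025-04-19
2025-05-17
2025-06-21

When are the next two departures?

All dates are Saturdays, 35, 28, 35 days apart.
Specifically, the 3rd Saturday of each month.
3rd Saturday of July 2025: 2025-07-19.
3rd Saturday of August 2025: 2025-08-16.

2025-07-19, 2025-08-16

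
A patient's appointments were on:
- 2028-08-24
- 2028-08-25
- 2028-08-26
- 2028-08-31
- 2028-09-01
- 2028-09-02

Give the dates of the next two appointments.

2028-09-07, 2028-09-08

The gap pattern 1, 1, 5, 1, 1 repeats every 3 events.
These are the Thursdays, Fridays and Saturdays of each week.
Next Thursday: 2028-09-07.
The following Friday is 2028-09-08.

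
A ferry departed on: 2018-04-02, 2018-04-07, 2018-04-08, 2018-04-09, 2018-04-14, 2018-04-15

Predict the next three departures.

The gap pattern 5, 1, 1, 5, 1 repeats every 3 events.
These are the Mondays, Saturdays and Sundays of each week.
The following Monday is 2018-04-16.
Next Saturday: 2018-04-21.
Next Sunday: 2018-04-22.

2018-04-16, 2018-04-21, 2018-04-22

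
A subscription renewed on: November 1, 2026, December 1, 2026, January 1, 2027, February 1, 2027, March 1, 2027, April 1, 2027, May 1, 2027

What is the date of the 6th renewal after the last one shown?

Each date is the 1st; the gaps (30, 31, 31, 28, 31, 30) track the month lengths.
The rule is the 1st of each month.
Next: June 2027 → June 1, 2027.
July 2027: July 1, 2027.
August 2027: August 1, 2027.
September 2027: September 1, 2027.
October 2027: October 1, 2027.
November 2027: November 1, 2027.

November 1, 2027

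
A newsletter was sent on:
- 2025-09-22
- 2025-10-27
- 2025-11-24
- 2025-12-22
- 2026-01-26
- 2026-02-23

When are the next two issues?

2026-03-23, 2026-04-27

All dates are Mondays, 35, 28, 28, 35, 28 days apart.
Specifically, the 4th Monday of each month.
4th Monday of March 2026: 2026-03-23.
April 2026 — 4th Monday is 2026-04-27.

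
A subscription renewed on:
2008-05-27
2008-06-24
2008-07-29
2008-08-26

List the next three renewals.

All Tuesdays; the gaps (28, 35, 28) vary with month length.
This is the last Tuesday of each month.
Last Tuesday of September 2008: 2008-09-30.
October 2008 ends with Tuesday 2008-10-28.
November 2008 ends with Tuesday 2008-11-25.

2008-09-30, 2008-10-28, 2008-11-25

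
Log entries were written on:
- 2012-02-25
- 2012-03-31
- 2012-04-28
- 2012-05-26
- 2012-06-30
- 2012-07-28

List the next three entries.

All Saturdays; the gaps (35, 28, 28, 35, 28) vary with month length.
This is the last Saturday of each month.
August 2012 ends with Saturday 2012-08-25.
Last Saturday of September 2012: 2012-09-29.
October 2012 ends with Saturday 2012-10-27.

2012-08-25, 2012-09-29, 2012-10-27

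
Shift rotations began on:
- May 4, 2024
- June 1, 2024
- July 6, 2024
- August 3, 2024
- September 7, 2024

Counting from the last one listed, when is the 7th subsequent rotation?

April 5, 2025

All dates are Saturdays, 28, 35, 28, 35 days apart.
Specifically, the 1st Saturday of each month.
1st Saturday of October 2024: October 5, 2024.
November 2024 — 1st Saturday is November 2, 2024.
December 2024 — 1st Saturday is December 7, 2024.
1st Saturday of January 2025: January 4, 2025.
February 2025 — 1st Saturday is February 1, 2025.
March 2025 — 1st Saturday is March 1, 2025.
April 2025 — 1st Saturday is April 5, 2025.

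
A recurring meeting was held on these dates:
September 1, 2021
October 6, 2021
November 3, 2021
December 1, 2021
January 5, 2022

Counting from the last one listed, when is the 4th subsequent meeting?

Gaps: 35, 28, 28, 35 days — a mix of 28 and 35. Every date is a Wednesday.
Each is the 1st Wednesday of its month.
February 2022 — 1st Wednesday is February 2, 2022.
March 2022 — 1st Wednesday is March 2, 2022.
1st Wednesday of April 2022: April 6, 2022.
1st Wednesday of May 2022: May 4, 2022.

May 4, 2022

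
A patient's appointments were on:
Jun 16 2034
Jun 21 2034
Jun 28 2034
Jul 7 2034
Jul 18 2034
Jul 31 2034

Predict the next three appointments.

Aug 15 2034, Sep 1 2034, Sep 20 2034

The spacing grows by 2 each time: 5, 7, 9, 11, 13 days.
Next gap: 15 days. Jul 31 2034 + 15 days = Aug 15 2034.
Next gap: 17 days. Aug 15 2034 + 17 days = Sep 1 2034.
Next gap: 19 days. Sep 1 2034 + 19 days = Sep 20 2034.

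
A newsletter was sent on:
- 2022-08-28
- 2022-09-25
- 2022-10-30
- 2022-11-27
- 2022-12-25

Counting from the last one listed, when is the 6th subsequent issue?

2023-06-25

All Sundays; the gaps (28, 35, 28, 28) vary with month length.
This is the last Sunday of each month.
January 2023 ends with Sunday 2023-01-29.
Last Sunday of February 2023: 2023-02-26.
March 2023 ends with Sunday 2023-03-26.
Last Sunday of April 2023: 2023-04-30.
Last Sunday of May 2023: 2023-05-28.
June 2023 ends with Sunday 2023-06-25.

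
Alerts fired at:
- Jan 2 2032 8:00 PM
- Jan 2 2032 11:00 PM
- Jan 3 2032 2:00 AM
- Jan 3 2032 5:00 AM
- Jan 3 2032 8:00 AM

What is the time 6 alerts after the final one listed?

Gaps: 3, 3, 3, 3 hours — each event is 3 hours after the previous one.
Jan 3 2032 8:00 AM + 3 h = Jan 3 2032 11:00 AM.
Jan 3 2032 11:00 AM + 3 h = Jan 3 2032 2:00 PM.
Jan 3 2032 2:00 PM + 3 h = Jan 3 2032 5:00 PM.
Jan 3 2032 5:00 PM + 3 h = Jan 3 2032 8:00 PM.
Jan 3 2032 8:00 PM + 3 h = Jan 3 2032 11:00 PM.
Jan 3 2032 11:00 PM + 3 h = Jan 4 2032 2:00 AM.

Jan 4 2032 2:00 AM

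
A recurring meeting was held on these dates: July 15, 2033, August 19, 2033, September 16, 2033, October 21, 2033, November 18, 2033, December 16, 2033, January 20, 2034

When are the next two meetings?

February 17, 2034; March 17, 2034

Gaps: 35, 28, 35, 28, 28, 35 days — a mix of 28 and 35. Every date is a Friday.
Each is the 3rd Friday of its month.
3rd Friday of February 2034: February 17, 2034.
3rd Friday of March 2034: March 17, 2034.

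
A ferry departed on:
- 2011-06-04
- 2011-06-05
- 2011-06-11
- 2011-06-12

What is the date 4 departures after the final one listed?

Gaps: 1, 6, 1 days — not constant, but cyclic with period 2.
The events fall on every Saturday and Sunday.
Next Saturday: 2011-06-18.
Next Sunday: 2011-06-19.
Next Saturday: 2011-06-25.
Next Sunday: 2011-06-26.

2011-06-26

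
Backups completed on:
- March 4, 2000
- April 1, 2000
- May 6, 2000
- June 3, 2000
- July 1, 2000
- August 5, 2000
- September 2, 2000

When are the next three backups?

October 7, 2000; November 4, 2000; December 2, 2000

These are Saturdays at 28- or 35-day spacing (28, 35, 28, 28, 35, 28).
The pattern: 1st Saturday of the month.
1st Saturday of October 2000: October 7, 2000.
November 2000 — 1st Saturday is November 4, 2000.
1st Saturday of December 2000: December 2, 2000.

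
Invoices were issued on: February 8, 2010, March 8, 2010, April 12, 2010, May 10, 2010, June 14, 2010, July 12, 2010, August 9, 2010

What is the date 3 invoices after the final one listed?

Gaps: 28, 35, 28, 35, 28, 28 days — a mix of 28 and 35. Every date is a Monday.
Each is the 2nd Monday of its month.
2nd Monday of September 2010: September 13, 2010.
October 2010 — 2nd Monday is October 11, 2010.
2nd Monday of November 2010: November 8, 2010.

November 8, 2010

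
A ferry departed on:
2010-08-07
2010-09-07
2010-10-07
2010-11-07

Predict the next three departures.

2010-12-07, 2011-01-07, 2011-02-07

Gaps: 31, 30, 31 days — not constant. Every event is on the 7th of the month.
Pattern: the 7th of each month.
Next: December 2010 → 2010-12-07.
Next: January 2011 → 2011-01-07.
Next: February 2011 → 2011-02-07.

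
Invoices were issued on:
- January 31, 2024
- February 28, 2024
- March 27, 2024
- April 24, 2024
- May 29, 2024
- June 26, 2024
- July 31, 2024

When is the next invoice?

All Wednesdays; the gaps (28, 28, 28, 35, 28, 35) vary with month length.
This is the last Wednesday of each month.
August 2024 ends with Wednesday August 28, 2024.

August 28, 2024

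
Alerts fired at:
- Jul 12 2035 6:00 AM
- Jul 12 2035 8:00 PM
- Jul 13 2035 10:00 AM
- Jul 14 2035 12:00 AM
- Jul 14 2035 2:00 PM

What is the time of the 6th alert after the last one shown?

Gaps: 14, 14, 14, 14 hours — each event is 14 hours after the previous one.
Jul 14 2035 2:00 PM + 14 h = Jul 15 2035 4:00 AM.
Jul 15 2035 4:00 AM + 14 h = Jul 15 2035 6:00 PM.
Jul 15 2035 6:00 PM + 14 h = Jul 16 2035 8:00 AM.
Jul 16 2035 8:00 AM + 14 h = Jul 16 2035 10:00 PM.
Jul 16 2035 10:00 PM + 14 h = Jul 17 2035 12:00 PM.
Jul 17 2035 12:00 PM + 14 h = Jul 18 2035 2:00 AM.

Jul 18 2035 2:00 AM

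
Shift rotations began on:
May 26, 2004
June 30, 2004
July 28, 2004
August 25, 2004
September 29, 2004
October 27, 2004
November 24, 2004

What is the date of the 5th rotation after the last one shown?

These are Wednesdays with 35, 28, 28, 35, 28, 28-day gaps.
Each is the final Wednesday of its month — June 30, 2004 is past the 28th, so '4th Wednesday' doesn't fit.
Last Wednesday of December 2004: December 29, 2004.
Last Wednesday of January 2005: January 26, 2005.
February 2005 ends with Wednesday February 23, 2005.
Last Wednesday of March 2005: March 30, 2005.
April 2005 ends with Wednesday April 27, 2005.

April 27, 2005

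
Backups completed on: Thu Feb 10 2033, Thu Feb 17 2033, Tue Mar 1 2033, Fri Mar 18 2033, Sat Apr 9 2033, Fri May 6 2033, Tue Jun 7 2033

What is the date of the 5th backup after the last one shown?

Sat Jan 28 2034

Intervals are 7, 12, 17, 22, 27, 32 days — an arithmetic progression with common difference 5.
Next gap: 37 days. Tue Jun 7 2033 + 37 days = Thu Jul 14 2033.
Next gap: 42 days. Thu Jul 14 2033 + 42 days = Thu Aug 25 2033.
Next gap: 47 days. Thu Aug 25 2033 + 47 days = Tue Oct 11 2033.
Next gap: 52 days. Tue Oct 11 2033 + 52 days = Fri Dec 2 2033.
Next gap: 57 days. Fri Dec 2 2033 + 57 days = Sat Jan 28 2034.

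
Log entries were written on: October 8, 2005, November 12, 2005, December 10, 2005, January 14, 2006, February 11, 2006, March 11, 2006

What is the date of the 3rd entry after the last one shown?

All dates are Saturdays, 35, 28, 35, 28, 28 days apart.
Specifically, the 2nd Saturday of each month.
April 2006 — 2nd Saturday is April 8, 2006.
2nd Saturday of May 2006: May 13, 2006.
June 2006 — 2nd Saturday is June 10, 2006.

June 10, 2006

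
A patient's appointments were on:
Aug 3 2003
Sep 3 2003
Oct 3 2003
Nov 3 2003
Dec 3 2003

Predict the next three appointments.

Jan 3 2004, Feb 3 2004, Mar 3 2004

Each date is the 3rd; the gaps (31, 30, 31, 30) track the month lengths.
The rule is the 3rd of each month.
January 2004: Jan 3 2004.
February 2004: Feb 3 2004.
March 2004: Mar 3 2004.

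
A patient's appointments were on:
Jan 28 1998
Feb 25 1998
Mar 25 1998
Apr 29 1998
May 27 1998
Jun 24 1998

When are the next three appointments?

Jul 29 1998, Aug 26 1998, Sep 30 1998

Every date is a Wednesday; gaps 28, 28, 35, 28, 28 days.
Each is the last Wednesday of its month (at least one falls on the 29th or later, ruling out '4th Wednesday').
July 1998 ends with Wednesday Jul 29 1998.
Last Wednesday of August 1998: Aug 26 1998.
Last Wednesday of September 1998: Sep 30 1998.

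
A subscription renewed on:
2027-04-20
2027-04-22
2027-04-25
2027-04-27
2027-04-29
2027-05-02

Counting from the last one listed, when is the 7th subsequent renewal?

Gaps: 2, 3, 2, 2, 3 days — not constant, but cyclic with period 3.
The events fall on every Tuesday, Thursday and Sunday.
Next Tuesday: 2027-05-04.
The following Thursday is 2027-05-06.
Next Sunday: 2027-05-09.
Next Tuesday: 2027-05-11.
Next Thursday: 2027-05-13.
Next Sunday: 2027-05-16.
The following Tuesday is 2027-05-18.

2027-05-18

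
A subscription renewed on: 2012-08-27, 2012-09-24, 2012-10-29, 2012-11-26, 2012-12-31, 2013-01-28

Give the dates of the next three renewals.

2013-02-25, 2013-03-25, 2013-04-29

All Mondays; the gaps (28, 35, 28, 35, 28) vary with month length.
This is the last Monday of each month.
February 2013 ends with Monday 2013-02-25.
March 2013 ends with Monday 2013-03-25.
April 2013 ends with Monday 2013-04-29.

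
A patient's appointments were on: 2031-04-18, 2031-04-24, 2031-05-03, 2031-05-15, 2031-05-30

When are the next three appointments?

The spacing grows by 3 each time: 6, 9, 12, 15 days.
Next gap: 18 days. 2031-05-30 + 18 days = 2031-06-17.
Next gap: 21 days. 2031-06-17 + 21 days = 2031-07-08.
Next gap: 24 days. 2031-07-08 + 24 days = 2031-08-01.

2031-06-17, 2031-07-08, 2031-08-01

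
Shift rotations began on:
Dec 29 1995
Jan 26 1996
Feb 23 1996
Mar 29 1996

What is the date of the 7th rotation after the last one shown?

Oct 25 1996

All Fridays; the gaps (28, 28, 35) vary with month length.
This is the last Friday of each month.
April 1996 ends with Friday Apr 26 1996.
Last Friday of May 1996: May 31 1996.
Last Friday of June 1996: Jun 28 1996.
July 1996 ends with Friday Jul 26 1996.
August 1996 ends with Friday Aug 30 1996.
September 1996 ends with Friday Sep 27 1996.
Last Friday of October 1996: Oct 25 1996.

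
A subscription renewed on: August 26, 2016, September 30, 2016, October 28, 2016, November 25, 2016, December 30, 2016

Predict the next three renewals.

All Fridays; the gaps (35, 28, 28, 35) vary with month length.
This is the last Friday of each month.
January 2017 ends with Friday January 27, 2017.
February 2017 ends with Friday February 24, 2017.
March 2017 ends with Friday March 31, 2017.

January 27, 2017; February 24, 2017; March 31, 2017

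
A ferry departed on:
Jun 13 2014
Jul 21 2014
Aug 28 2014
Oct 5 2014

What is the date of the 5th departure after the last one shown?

Apr 13 2015

The spacing is 38, 38, 38 days — always 38 days.
Oct 5 2014 + 38 days = Nov 12 2014.
Nov 12 2014 + 38 days = Dec 20 2014.
Dec 20 2014 + 38 days = Jan 27 2015.
Jan 27 2015 + 38 days = Mar 6 2015.
Mar 6 2015 + 38 days = Apr 13 2015.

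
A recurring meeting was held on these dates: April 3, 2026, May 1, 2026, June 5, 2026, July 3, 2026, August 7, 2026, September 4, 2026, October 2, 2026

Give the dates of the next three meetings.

Gaps: 28, 35, 28, 35, 28, 28 days — a mix of 28 and 35. Every date is a Friday.
Each is the 1st Friday of its month.
November 2026 — 1st Friday is November 6, 2026.
1st Friday of December 2026: December 4, 2026.
1st Friday of January 2027: January 1, 2027.

November 6, 2026; December 4, 2026; January 1, 2027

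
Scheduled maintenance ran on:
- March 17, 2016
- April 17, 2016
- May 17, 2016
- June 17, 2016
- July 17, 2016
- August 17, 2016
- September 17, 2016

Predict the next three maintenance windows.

October 17, 2016; November 17, 2016; December 17, 2016

Each date is the 17th; the gaps (31, 30, 31, 30, 31, 31) track the month lengths.
The rule is the 17th of each month.
October 2016: October 17, 2016.
November 2016: November 17, 2016.
December 2016: December 17, 2016.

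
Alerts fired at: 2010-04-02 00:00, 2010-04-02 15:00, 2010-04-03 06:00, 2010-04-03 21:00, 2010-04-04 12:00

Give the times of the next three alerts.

The interval is a steady 15 hours (15, 15, 15, 15).
2010-04-04 12:00 + 15 h = 2010-04-05 03:00.
2010-04-05 03:00 + 15 h = 2010-04-05 18:00.
2010-04-05 18:00 + 15 h = 2010-04-06 09:00.

2010-04-05 03:00, 2010-04-05 18:00, 2010-04-06 09:00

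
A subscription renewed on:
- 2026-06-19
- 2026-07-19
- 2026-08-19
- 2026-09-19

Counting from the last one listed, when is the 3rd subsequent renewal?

2026-12-19

Gaps: 30, 31, 31 days — not constant. Every event is on the 19th of the month.
Pattern: the 19th of each month.
October 2026: 2026-10-19.
November 2026: 2026-11-19.
Next: December 2026 → 2026-12-19.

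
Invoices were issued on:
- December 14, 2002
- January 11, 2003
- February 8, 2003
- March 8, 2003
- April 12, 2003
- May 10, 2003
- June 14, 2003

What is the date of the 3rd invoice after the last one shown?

Gaps: 28, 28, 28, 35, 28, 35 days — a mix of 28 and 35. Every date is a Saturday.
Each is the 2nd Saturday of its month.
2nd Saturday of July 2003: July 12, 2003.
2nd Saturday of August 2003: August 9, 2003.
September 2003 — 2nd Saturday is September 13, 2003.

September 13, 2003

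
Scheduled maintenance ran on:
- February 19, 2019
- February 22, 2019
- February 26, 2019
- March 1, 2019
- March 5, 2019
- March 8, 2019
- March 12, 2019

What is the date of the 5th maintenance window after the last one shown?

The gap pattern 3, 4, 3, 4, 3, 4 repeats every 2 events.
These are the Tuesdays and Fridays of each week.
Next Friday: March 15, 2019.
Next Tuesday: March 19, 2019.
Next Friday: March 22, 2019.
Next Tuesday: March 26, 2019.
Next Friday: March 29, 2019.

March 29, 2019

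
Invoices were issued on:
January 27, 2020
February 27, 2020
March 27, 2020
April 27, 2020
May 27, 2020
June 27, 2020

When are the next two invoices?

July 27, 2020; August 27, 2020

Gaps: 31, 29, 31, 30, 31 days — not constant. Every event is on the 27th of the month.
Pattern: the 27th of each month.
Next: July 2020 → July 27, 2020.
August 2020: August 27, 2020.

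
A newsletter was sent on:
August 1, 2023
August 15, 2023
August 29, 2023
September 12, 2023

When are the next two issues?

Every event comes 14 days after the last (14, 14, 14).
September 12, 2023 + 14 days = September 26, 2023.
September 26, 2023 + 14 days = October 10, 2023.

September 26, 2023; October 10, 2023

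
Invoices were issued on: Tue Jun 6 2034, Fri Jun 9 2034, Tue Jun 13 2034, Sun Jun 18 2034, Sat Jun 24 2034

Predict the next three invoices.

Gaps: 3, 4, 5, 6 days — each gap is 1 larger than the previous one.
Next gap: 7 days. Sat Jun 24 2034 + 7 days = Sat Jul 1 2034.
Next gap: 8 days. Sat Jul 1 2034 + 8 days = Sun Jul 9 2034.
Next gap: 9 days. Sun Jul 9 2034 + 9 days = Tue Jul 18 2034.

Sat Jul 1 2034, Sun Jul 9 2034, Tue Jul 18 2034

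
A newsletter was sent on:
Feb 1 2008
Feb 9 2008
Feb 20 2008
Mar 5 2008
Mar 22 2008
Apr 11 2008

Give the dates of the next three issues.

Gaps: 8, 11, 14, 17, 20 days — each gap is 3 larger than the previous one.
Next gap: 23 days. Apr 11 2008 + 23 days = May 4 2008.
Next gap: 26 days. May 4 2008 + 26 days = May 30 2008.
Next gap: 29 days. May 30 2008 + 29 days = Jun 28 2008.

May 4 2008, May 30 2008, Jun 28 2008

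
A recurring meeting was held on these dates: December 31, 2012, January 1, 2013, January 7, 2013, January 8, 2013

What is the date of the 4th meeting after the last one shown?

January 22, 2013

Gaps: 1, 6, 1 days — not constant, but cyclic with period 2.
The events fall on every Monday and Tuesday.
Next Monday: January 14, 2013.
Next Tuesday: January 15, 2013.
The following Monday is January 21, 2013.
Next Tuesday: January 22, 2013.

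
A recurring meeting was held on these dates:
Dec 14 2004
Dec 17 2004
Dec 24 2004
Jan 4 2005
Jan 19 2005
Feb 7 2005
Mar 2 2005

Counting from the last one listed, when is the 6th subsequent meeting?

The spacing grows by 4 each time: 3, 7, 11, 15, 19, 23 days.
Next gap: 27 days. Mar 2 2005 + 27 days = Mar 29 2005.
Next gap: 31 days. Mar 29 2005 + 31 days = Apr 29 2005.
Next gap: 35 days. Apr 29 2005 + 35 days = Jun 3 2005.
Next gap: 39 days. Jun 3 2005 + 39 days = Jul 12 2005.
Next gap: 43 days. Jul 12 2005 + 43 days = Aug 24 2005.
Next gap: 47 days. Aug 24 2005 + 47 days = Oct 10 2005.

Oct 10 2005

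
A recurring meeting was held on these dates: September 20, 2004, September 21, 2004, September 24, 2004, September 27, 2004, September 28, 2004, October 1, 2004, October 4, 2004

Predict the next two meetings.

October 5, 2004; October 8, 2004

Every event lands on a Monday or Tuesday or Friday (gaps cycle 1, 3, 3, 1, 3, 3).
So the schedule is: every Monday, Tuesday and Friday.
The following Tuesday is October 5, 2004.
The following Friday is October 8, 2004.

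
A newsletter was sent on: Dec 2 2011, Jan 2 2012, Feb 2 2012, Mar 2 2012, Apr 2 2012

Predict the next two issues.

Gaps: 31, 31, 29, 31 days — not constant. Every event is on the 2nd of the month.
Pattern: the 2nd of each month.
May 2012: May 2 2012.
June 2012: Jun 2 2012.

May 2 2012, Jun 2 2012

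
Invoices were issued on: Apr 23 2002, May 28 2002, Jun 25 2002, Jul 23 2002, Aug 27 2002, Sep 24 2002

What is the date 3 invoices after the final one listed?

Dec 24 2002

These are Tuesdays at 28- or 35-day spacing (35, 28, 28, 35, 28).
The pattern: 4th Tuesday of the month.
October 2002 — 4th Tuesday is Oct 22 2002.
4th Tuesday of November 2002: Nov 26 2002.
December 2002 — 4th Tuesday is Dec 24 2002.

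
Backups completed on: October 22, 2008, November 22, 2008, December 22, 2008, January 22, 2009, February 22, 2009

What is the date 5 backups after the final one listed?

Each date is the 22nd; the gaps (31, 30, 31, 31) track the month lengths.
The rule is the 22nd of each month.
Next: March 2009 → March 22, 2009.
Next: April 2009 → April 22, 2009.
Next: May 2009 → May 22, 2009.
Next: June 2009 → June 22, 2009.
Next: July 2009 → July 22, 2009.

July 22, 2009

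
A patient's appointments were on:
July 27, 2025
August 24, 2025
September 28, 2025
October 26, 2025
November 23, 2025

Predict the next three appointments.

December 28, 2025; January 25, 2026; February 22, 2026

Gaps: 28, 35, 28, 28 days — a mix of 28 and 35. Every date is a Sunday.
Each is the 4th Sunday of its month.
December 2025 — 4th Sunday is December 28, 2025.
4th Sunday of January 2026: January 25, 2026.
February 2026 — 4th Sunday is February 22, 2026.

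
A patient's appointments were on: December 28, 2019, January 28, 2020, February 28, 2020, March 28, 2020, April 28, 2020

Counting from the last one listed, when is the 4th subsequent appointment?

The day-of-month is always 28 (31, 31, 29, 31 days between events).
So this recurs on the 28th of each month.
May 2020: May 28, 2020.
June 2020: June 28, 2020.
Next: July 2020 → July 28, 2020.
August 2020: August 28, 2020.

August 28, 2020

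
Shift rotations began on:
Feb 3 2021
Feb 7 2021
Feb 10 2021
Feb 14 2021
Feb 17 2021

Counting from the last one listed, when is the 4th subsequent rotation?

Mar 3 2021

The gap pattern 4, 3, 4, 3 repeats every 2 events.
These are the Wednesdays and Sundays of each week.
The following Sunday is Feb 21 2021.
Next Wednesday: Feb 24 2021.
The following Sunday is Feb 28 2021.
Next Wednesday: Mar 3 2021.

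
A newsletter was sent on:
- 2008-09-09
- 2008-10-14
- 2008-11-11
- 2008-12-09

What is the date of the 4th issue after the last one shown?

These are Tuesdays at 28- or 35-day spacing (35, 28, 28).
The pattern: 2nd Tuesday of the month.
January 2009 — 2nd Tuesday is 2009-01-13.
February 2009 — 2nd Tuesday is 2009-02-10.
2nd Tuesday of March 2009: 2009-03-10.
2nd Tuesday of April 2009: 2009-04-14.

2009-04-14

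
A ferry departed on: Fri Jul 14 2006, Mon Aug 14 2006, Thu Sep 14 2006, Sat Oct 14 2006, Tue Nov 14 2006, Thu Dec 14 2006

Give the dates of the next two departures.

The day-of-month is always 14 (31, 31, 30, 31, 30 days between events).
So this recurs on the 14th of each month.
January 2007: Sun Jan 14 2007.
Next: February 2007 → Wed Feb 14 2007.

Sun Jan 14 2007, Wed Feb 14 2007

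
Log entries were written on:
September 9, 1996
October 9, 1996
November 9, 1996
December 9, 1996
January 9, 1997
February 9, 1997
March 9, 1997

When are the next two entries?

April 9, 1997; May 9, 1997

Each date is the 9th; the gaps (30, 31, 30, 31, 31, 28) track the month lengths.
The rule is the 9th of each month.
April 1997: April 9, 1997.
May 1997: May 9, 1997.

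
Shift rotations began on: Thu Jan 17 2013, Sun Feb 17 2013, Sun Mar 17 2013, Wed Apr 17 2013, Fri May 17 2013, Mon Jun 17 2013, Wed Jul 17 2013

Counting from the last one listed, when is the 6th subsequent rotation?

Each date is the 17th; the gaps (31, 28, 31, 30, 31, 30) track the month lengths.
The rule is the 17th of each month.
August 2013: Sat Aug 17 2013.
September 2013: Tue Sep 17 2013.
Next: October 2013 → Thu Oct 17 2013.
November 2013: Sun Nov 17 2013.
December 2013: Tue Dec 17 2013.
January 2014: Fri Jan 17 2014.

Fri Jan 17 2014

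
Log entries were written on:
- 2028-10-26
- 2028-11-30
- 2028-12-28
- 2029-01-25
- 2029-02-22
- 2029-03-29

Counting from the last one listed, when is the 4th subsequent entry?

All Thursdays; the gaps (35, 28, 28, 28, 35) vary with month length.
This is the last Thursday of each month.
Last Thursday of April 2029: 2029-04-26.
Last Thursday of May 2029: 2029-05-31.
June 2029 ends with Thursday 2029-06-28.
Last Thursday of July 2029: 2029-07-26.

2029-07-26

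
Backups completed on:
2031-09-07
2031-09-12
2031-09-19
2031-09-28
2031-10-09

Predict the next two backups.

The spacing grows by 2 each time: 5, 7, 9, 11 days.
Next gap: 13 days. 2031-10-09 + 13 days = 2031-10-22.
Next gap: 15 days. 2031-10-22 + 15 days = 2031-11-06.

2031-10-22, 2031-11-06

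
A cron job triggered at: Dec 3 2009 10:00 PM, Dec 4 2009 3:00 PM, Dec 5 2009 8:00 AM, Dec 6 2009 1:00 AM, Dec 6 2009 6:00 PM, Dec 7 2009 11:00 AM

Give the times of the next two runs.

The interval is a steady 17 hours (17, 17, 17, 17, 17).
Dec 7 2009 11:00 AM + 17 h = Dec 8 2009 4:00 AM.
Dec 8 2009 4:00 AM + 17 h = Dec 8 2009 9:00 PM.

Dec 8 2009 4:00 AM, Dec 8 2009 9:00 PM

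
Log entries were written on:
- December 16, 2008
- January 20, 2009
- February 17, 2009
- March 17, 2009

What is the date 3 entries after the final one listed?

These are Tuesdays at 28- or 35-day spacing (35, 28, 28).
The pattern: 3rd Tuesday of the month.
3rd Tuesday of April 2009: April 21, 2009.
3rd Tuesday of May 2009: May 19, 2009.
3rd Tuesday of June 2009: June 16, 2009.

June 16, 2009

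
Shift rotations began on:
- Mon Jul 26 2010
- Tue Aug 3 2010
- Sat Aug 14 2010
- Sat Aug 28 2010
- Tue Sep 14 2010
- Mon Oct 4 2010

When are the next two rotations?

Wed Oct 27 2010, Mon Nov 22 2010

Gaps: 8, 11, 14, 17, 20 days — each gap is 3 larger than the previous one.
Next gap: 23 days. Mon Oct 4 2010 + 23 days = Wed Oct 27 2010.
Next gap: 26 days. Wed Oct 27 2010 + 26 days = Mon Nov 22 2010.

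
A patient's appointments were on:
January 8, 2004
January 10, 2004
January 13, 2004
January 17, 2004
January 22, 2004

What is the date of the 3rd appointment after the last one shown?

Gaps: 2, 3, 4, 5 days — each gap is 1 larger than the previous one.
Next gap: 6 days. January 22, 2004 + 6 days = January 28, 2004.
Next gap: 7 days. January 28, 2004 + 7 days = February 4, 2004.
Next gap: 8 days. February 4, 2004 + 8 days = February 12, 2004.

February 12, 2004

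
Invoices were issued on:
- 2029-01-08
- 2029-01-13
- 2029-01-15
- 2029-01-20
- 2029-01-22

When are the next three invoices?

Gaps: 5, 2, 5, 2 days — not constant, but cyclic with period 2.
The events fall on every Monday and Saturday.
Next Saturday: 2029-01-27.
Next Monday: 2029-01-29.
Next Saturday: 2029-02-03.

2029-01-27, 2029-01-29, 2029-02-03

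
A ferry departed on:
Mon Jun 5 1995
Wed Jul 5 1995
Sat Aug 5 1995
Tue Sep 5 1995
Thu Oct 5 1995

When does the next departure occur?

Sun Nov 5 1995

Each date is the 5th; the gaps (30, 31, 31, 30) track the month lengths.
The rule is the 5th of each month.
Next: November 1995 → Sun Nov 5 1995.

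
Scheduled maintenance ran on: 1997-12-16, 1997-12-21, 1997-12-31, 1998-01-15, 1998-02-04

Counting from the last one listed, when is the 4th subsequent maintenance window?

1998-06-14

Gaps: 5, 10, 15, 20 days — each gap is 5 larger than the previous one.
Next gap: 25 days. 1998-02-04 + 25 days = 1998-03-01.
Next gap: 30 days. 1998-03-01 + 30 days = 1998-03-31.
Next gap: 35 days. 1998-03-31 + 35 days = 1998-05-05.
Next gap: 40 days. 1998-05-05 + 40 days = 1998-06-14.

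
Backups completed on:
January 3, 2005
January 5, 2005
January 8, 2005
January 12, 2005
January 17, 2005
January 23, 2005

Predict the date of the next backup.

Gaps: 2, 3, 4, 5, 6 days — each gap is 1 larger than the previous one.
Next gap: 7 days. January 23, 2005 + 7 days = January 30, 2005.

January 30, 2005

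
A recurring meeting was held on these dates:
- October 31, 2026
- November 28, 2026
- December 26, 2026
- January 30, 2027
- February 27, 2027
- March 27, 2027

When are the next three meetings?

April 24, 2027; May 29, 2027; June 26, 2027

These are Saturdays with 28, 28, 35, 28, 28-day gaps.
Each is the final Saturday of its month — October 31, 2026 is past the 28th, so '4th Saturday' doesn't fit.
Last Saturday of April 2027: April 24, 2027.
Last Saturday of May 2027: May 29, 2027.
June 2027 ends with Saturday June 26, 2027.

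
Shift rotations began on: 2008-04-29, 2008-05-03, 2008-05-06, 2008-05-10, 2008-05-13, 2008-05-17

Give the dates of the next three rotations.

Gaps: 4, 3, 4, 3, 4 days — not constant, but cyclic with period 2.
The events fall on every Tuesday and Saturday.
Next Tuesday: 2008-05-20.
Next Saturday: 2008-05-24.
Next Tuesday: 2008-05-27.

2008-05-20, 2008-05-24, 2008-05-27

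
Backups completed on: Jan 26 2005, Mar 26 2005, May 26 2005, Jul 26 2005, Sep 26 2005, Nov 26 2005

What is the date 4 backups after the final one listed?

The day-of-month is always 26 (59, 61, 61, 62, 61 days between events).
So this recurs on the 26th of every 2 months.
January 2006: Jan 26 2006.
March 2006: Mar 26 2006.
Next: May 2006 → May 26 2006.
Next: July 2006 → Jul 26 2006.

Jul 26 2006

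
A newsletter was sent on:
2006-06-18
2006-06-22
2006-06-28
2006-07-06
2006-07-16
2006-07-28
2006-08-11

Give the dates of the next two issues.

2006-08-27, 2006-09-14

Intervals are 4, 6, 8, 10, 12, 14 days — an arithmetic progression with common difference 2.
Next gap: 16 days. 2006-08-11 + 16 days = 2006-08-27.
Next gap: 18 days. 2006-08-27 + 18 days = 2006-09-14.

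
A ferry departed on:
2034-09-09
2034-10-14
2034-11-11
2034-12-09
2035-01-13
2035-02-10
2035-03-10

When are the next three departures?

2035-04-14, 2035-05-12, 2035-06-09

All dates are Saturdays, 35, 28, 28, 35, 28, 28 days apart.
Specifically, the 2nd Saturday of each month.
2nd Saturday of April 2035: 2035-04-14.
May 2035 — 2nd Saturday is 2035-05-12.
2nd Saturday of June 2035: 2035-06-09.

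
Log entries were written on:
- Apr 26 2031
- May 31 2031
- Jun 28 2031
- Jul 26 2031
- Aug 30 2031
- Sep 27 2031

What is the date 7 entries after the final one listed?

Apr 24 2032

These are Saturdays with 35, 28, 28, 35, 28-day gaps.
Each is the final Saturday of its month — May 31 2031 is past the 28th, so '4th Saturday' doesn't fit.
Last Saturday of October 2031: Oct 25 2031.
November 2031 ends with Saturday Nov 29 2031.
December 2031 ends with Saturday Dec 27 2031.
January 2032 ends with Saturday Jan 31 2032.
February 2032 ends with Saturday Feb 28 2032.
March 2032 ends with Saturday Mar 27 2032.
Last Saturday of April 2032: Apr 24 2032.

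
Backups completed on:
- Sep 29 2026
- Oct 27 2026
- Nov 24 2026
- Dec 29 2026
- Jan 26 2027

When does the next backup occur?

Feb 23 2027

All Tuesdays; the gaps (28, 28, 35, 28) vary with month length.
This is the last Tuesday of each month.
February 2027 ends with Tuesday Feb 23 2027.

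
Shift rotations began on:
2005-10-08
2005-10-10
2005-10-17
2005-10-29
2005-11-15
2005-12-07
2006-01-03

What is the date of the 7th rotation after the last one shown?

2006-11-28

The spacing grows by 5 each time: 2, 7, 12, 17, 22, 27 days.
Next gap: 32 days. 2006-01-03 + 32 days = 2006-02-04.
Next gap: 37 days. 2006-02-04 + 37 days = 2006-03-13.
Next gap: 42 days. 2006-03-13 + 42 days = 2006-04-24.
Next gap: 47 days. 2006-04-24 + 47 days = 2006-06-10.
Next gap: 52 days. 2006-06-10 + 52 days = 2006-08-01.
Next gap: 57 days. 2006-08-01 + 57 days = 2006-09-27.
Next gap: 62 days. 2006-09-27 + 62 days = 2006-11-28.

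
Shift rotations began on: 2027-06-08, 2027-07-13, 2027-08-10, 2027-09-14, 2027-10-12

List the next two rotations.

All dates are Tuesdays, 35, 28, 35, 28 days apart.
Specifically, the 2nd Tuesday of each month.
2nd Tuesday of November 2027: 2027-11-09.
2nd Tuesday of December 2027: 2027-12-14.

2027-11-09, 2027-12-14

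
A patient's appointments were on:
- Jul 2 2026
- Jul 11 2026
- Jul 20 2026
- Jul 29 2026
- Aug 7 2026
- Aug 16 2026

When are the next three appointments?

Aug 25 2026, Sep 3 2026, Sep 12 2026

Every event comes 9 days after the last (9, 9, 9, 9, 9).
Aug 16 2026 + 9 days = Aug 25 2026.
Aug 25 2026 + 9 days = Sep 3 2026.
Sep 3 2026 + 9 days = Sep 12 2026.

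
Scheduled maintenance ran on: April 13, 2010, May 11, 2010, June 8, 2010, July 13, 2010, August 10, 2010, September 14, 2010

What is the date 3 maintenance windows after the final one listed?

December 14, 2010

All dates are Tuesdays, 28, 28, 35, 28, 35 days apart.
Specifically, the 2nd Tuesday of each month.
October 2010 — 2nd Tuesday is October 12, 2010.
November 2010 — 2nd Tuesday is November 9, 2010.
December 2010 — 2nd Tuesday is December 14, 2010.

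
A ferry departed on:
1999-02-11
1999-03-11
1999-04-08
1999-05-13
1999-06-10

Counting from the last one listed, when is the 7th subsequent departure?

2000-01-13

All dates are Thursdays, 28, 28, 35, 28 days apart.
Specifically, the 2nd Thursday of each month.
2nd Thursday of July 1999: 1999-07-08.
August 1999 — 2nd Thursday is 1999-08-12.
2nd Thursday of September 1999: 1999-09-09.
2nd Thursday of October 1999: 1999-10-14.
2nd Thursday of November 1999: 1999-11-11.
December 1999 — 2nd Thursday is 1999-12-09.
January 2000 — 2nd Thursday is 2000-01-13.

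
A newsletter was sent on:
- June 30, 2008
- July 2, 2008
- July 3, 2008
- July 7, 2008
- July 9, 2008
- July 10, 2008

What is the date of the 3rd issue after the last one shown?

July 17, 2008

Gaps: 2, 1, 4, 2, 1 days — not constant, but cyclic with period 3.
The events fall on every Monday, Wednesday and Thursday.
Next Monday: July 14, 2008.
Next Wednesday: July 16, 2008.
Next Thursday: July 17, 2008.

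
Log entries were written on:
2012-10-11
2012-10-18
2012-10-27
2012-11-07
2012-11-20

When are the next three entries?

2012-12-05, 2012-12-22, 2013-01-10

Gaps: 7, 9, 11, 13 days — each gap is 2 larger than the previous one.
Next gap: 15 days. 2012-11-20 + 15 days = 2012-12-05.
Next gap: 17 days. 2012-12-05 + 17 days = 2012-12-22.
Next gap: 19 days. 2012-12-22 + 19 days = 2013-01-10.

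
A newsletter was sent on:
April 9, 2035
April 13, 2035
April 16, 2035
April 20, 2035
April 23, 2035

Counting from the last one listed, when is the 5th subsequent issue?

The gap pattern 4, 3, 4, 3 repeats every 2 events.
These are the Mondays and Fridays of each week.
Next Friday: April 27, 2035.
Next Monday: April 30, 2035.
The following Friday is May 4, 2035.
Next Monday: May 7, 2035.
Next Friday: May 11, 2035.

May 11, 2035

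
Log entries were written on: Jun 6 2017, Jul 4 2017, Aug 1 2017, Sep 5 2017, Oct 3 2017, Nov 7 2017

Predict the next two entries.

Dec 5 2017, Jan 2 2018

These are Tuesdays at 28- or 35-day spacing (28, 28, 35, 28, 35).
The pattern: 1st Tuesday of the month.
December 2017 — 1st Tuesday is Dec 5 2017.
1st Tuesday of January 2018: Jan 2 2018.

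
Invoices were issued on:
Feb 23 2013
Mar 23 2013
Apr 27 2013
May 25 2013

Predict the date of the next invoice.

Jun 22 2013

These are Saturdays at 28- or 35-day spacing (28, 35, 28).
The pattern: 4th Saturday of the month.
June 2013 — 4th Saturday is Jun 22 2013.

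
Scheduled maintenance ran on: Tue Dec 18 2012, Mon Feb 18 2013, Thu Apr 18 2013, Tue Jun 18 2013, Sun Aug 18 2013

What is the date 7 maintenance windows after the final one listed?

Gaps: 62, 59, 61, 61 days — not constant. Every event is on the 18th of the month.
Pattern: the 18th of every 2 months.
October 2013: Fri Oct 18 2013.
Next: December 2013 → Wed Dec 18 2013.
February 2014: Tue Feb 18 2014.
April 2014: Fri Apr 18 2014.
June 2014: Wed Jun 18 2014.
Next: August 2014 → Mon Aug 18 2014.
October 2014: Sat Oct 18 2014.

Sat Oct 18 2014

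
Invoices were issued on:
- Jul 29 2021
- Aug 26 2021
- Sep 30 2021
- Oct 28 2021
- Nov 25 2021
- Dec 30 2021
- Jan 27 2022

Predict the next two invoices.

Feb 24 2022, Mar 31 2022

These are Thursdays with 28, 35, 28, 28, 35, 28-day gaps.
Each is the final Thursday of its month — Jul 29 2021 is past the 28th, so '4th Thursday' doesn't fit.
February 2022 ends with Thursday Feb 24 2022.
Last Thursday of March 2022: Mar 31 2022.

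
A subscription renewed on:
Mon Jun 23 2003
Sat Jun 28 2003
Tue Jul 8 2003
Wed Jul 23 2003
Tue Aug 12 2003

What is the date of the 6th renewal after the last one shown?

Wed Mar 24 2004

Intervals are 5, 10, 15, 20 days — an arithmetic progression with common difference 5.
Next gap: 25 days. Tue Aug 12 2003 + 25 days = Sat Sep 6 2003.
Next gap: 30 days. Sat Sep 6 2003 + 30 days = Mon Oct 6 2003.
Next gap: 35 days. Mon Oct 6 2003 + 35 days = Mon Nov 10 2003.
Next gap: 40 days. Mon Nov 10 2003 + 40 days = Sat Dec 20 2003.
Next gap: 45 days. Sat Dec 20 2003 + 45 days = Tue Feb 3 2004.
Next gap: 50 days. Tue Feb 3 2004 + 50 days = Wed Mar 24 2004.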